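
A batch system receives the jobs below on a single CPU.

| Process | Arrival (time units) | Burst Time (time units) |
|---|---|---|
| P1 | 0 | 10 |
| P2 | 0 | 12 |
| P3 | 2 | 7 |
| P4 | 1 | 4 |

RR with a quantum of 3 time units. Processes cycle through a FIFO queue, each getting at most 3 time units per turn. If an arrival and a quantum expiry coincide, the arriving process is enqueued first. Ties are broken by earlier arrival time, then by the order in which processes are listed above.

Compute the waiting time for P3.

20

Timeline: | P1 0-3 | P2 3-6 | P4 6-9 | P3 9-12 | P1 12-15 | P2 15-18 | P4 18-19 | P3 19-22 | P1 22-25 | P2 25-28 | P3 28-29 | P1 29-30 | P2 30-33 |
Completion: P1=30  P2=33  P3=29  P4=19
Waiting(P3) = turnaround − burst = 27 − 7 = 20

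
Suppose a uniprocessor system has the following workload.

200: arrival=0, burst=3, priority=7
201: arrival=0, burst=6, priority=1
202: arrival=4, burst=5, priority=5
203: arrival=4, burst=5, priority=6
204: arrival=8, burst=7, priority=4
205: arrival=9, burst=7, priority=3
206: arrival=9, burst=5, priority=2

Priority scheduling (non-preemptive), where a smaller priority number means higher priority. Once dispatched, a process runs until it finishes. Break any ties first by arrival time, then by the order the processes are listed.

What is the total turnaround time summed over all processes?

Gantt: | 201 0-6 | 202 6-11 | 206 11-16 | 205 16-23 | 204 23-30 | 203 30-35 | 200 35-38 |
Completion: 200=38  201=6  202=11  203=35  204=30  205=23  206=16
Turnaround = completion − arrival: 200=38, 201=6, 202=7, 203=31, 204=22, 205=14, 206=7
Total turnaround = 38 + 6 + 7 + 31 + 22 + 14 + 7 = 125

125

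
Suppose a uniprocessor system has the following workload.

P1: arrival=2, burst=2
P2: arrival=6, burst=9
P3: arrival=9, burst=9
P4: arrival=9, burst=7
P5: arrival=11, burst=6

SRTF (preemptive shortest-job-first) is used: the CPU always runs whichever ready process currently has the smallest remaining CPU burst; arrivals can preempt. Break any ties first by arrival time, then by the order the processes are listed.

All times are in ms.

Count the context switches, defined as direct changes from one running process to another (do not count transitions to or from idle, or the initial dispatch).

3

Timeline: | idle 0-2 | P1 2-4 | idle 4-6 | P2 6-15 | P5 15-21 | P4 21-28 | P3 28-37 |
Completion: P1=4  P2=15  P3=37  P4=28  P5=21
Turnaround (C−A): P1=2  P2=9  P3=28  P4=19  P5=10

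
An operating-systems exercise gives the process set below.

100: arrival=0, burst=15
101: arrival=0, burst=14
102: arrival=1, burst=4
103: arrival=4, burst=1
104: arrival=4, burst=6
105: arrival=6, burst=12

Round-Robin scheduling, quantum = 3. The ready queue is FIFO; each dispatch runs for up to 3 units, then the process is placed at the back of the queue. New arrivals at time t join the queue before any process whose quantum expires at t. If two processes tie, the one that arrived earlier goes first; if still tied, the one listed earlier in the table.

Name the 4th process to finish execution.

100

Timeline: | 100 0-3 | 101 3-6 | 102 6-9 | 100 9-12 | 103 12-13 | 104 13-16 | 105 16-19 | 101 19-22 | 102 22-23 | 100 23-26 | 104 26-29 | 105 29-32 | 101 32-35 | 100 35-38 | 105 38-41 | 101 41-44 | 100 44-47 | 105 47-50 | 101 50-52 |
Completion: 100=47  101=52  102=23  103=13  104=29  105=50
Finish order: 103 → 102 → 104 → 100 → 105 → 101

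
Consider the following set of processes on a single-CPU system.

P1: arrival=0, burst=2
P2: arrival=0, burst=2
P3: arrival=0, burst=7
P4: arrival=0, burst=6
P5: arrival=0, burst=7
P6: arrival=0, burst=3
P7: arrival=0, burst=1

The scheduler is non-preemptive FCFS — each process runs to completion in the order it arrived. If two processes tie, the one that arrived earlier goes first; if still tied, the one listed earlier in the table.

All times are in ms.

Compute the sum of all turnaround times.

Schedule: | P1 0-2 | P2 2-4 | P3 4-11 | P4 11-17 | P5 17-24 | P6 24-27 | P7 27-28 |
Completion: P1=2  P2=4  P3=11  P4=17  P5=24  P6=27  P7=28
Turnaround = completion − arrival: P1=2, P2=4, P3=11, P4=17, P5=24, P6=27, P7=28
Total turnaround = 2 + 4 + 11 + 17 + 24 + 27 + 28 = 113

113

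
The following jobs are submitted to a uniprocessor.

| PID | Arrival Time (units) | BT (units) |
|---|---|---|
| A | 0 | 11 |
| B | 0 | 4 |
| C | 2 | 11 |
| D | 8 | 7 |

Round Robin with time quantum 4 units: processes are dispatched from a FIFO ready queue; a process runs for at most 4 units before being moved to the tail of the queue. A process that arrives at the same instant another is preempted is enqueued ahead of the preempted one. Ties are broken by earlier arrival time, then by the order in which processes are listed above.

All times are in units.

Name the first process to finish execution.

Schedule: | A 0-4 | B 4-8 | C 8-12 | A 12-16 | D 16-20 | C 20-24 | A 24-27 | D 27-30 | C 30-33 |
Completion: A=27  B=8  C=33  D=30
Turnaround (C−A): A=27  B=8  C=31  D=22
Finish order: B → A → D → C

B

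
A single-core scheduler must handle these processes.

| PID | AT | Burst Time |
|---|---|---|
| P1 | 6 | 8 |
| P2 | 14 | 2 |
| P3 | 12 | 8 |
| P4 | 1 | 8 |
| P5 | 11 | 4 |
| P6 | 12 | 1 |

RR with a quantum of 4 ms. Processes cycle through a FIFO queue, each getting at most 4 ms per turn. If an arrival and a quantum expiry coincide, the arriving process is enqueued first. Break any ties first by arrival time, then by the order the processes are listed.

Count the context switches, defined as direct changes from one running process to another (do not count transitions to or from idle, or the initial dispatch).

Timeline: | idle 0-1 | P4 1-9 | P1 9-13 | P5 13-17 | P3 17-21 | P6 21-22 | P1 22-26 | P2 26-28 | P3 28-32 |
Completion: P1=26  P2=28  P3=32  P4=9  P5=17  P6=22
Turnaround (C−A): P1=20  P2=14  P3=20  P4=8  P5=6  P6=10

7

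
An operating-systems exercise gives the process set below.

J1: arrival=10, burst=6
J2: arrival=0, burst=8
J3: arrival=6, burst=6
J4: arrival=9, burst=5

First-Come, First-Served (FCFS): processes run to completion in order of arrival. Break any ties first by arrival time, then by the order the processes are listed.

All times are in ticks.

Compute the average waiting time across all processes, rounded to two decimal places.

4.00

Gantt: | J2 0-8 | J3 8-14 | J4 14-19 | J1 19-25 |
Completion: J1=25  J2=8  J3=14  J4=19
Waiting times: J1=9, J2=0, J3=2, J4=5
Average waiting = (9+0+2+5) / 4 = 16/4 = 4.00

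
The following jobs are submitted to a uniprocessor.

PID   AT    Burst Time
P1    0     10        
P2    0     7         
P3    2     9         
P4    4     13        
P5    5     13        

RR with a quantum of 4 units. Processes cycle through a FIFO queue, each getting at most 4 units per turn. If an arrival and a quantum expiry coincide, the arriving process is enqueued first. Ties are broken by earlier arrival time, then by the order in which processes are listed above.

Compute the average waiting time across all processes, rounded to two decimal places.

Timeline: | P1 0-4 | P2 4-8 | P3 8-12 | P4 12-16 | P1 16-20 | P5 20-24 | P2 24-27 | P3 27-31 | P4 31-35 | P1 35-37 | P5 37-41 | P3 41-42 | P4 42-46 | P5 46-50 | P4 50-51 | P5 51-52 |
Completion: P1=37  P2=27  P3=42  P4=51  P5=52
Waiting times: P1=27, P2=20, P3=31, P4=34, P5=34
Average waiting = (27+20+31+34+34) / 5 = 146/5 = 29.20

29.20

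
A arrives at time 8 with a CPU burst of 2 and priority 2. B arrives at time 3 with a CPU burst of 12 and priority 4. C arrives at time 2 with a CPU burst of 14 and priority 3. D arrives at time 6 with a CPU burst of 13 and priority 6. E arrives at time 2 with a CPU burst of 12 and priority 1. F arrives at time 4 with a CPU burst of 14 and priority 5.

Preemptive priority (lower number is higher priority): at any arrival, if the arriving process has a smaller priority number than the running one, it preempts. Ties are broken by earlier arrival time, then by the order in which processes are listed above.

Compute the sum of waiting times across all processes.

Gantt: | idle 0-2 | E 2-14 | A 14-16 | C 16-30 | B 30-42 | F 42-56 | D 56-69 |
Completion: A=16  B=42  C=30  D=69  E=14  F=56
Turnaround (C−A): A=8  B=39  C=28  D=63  E=12  F=52
Waiting = turnaround − burst: A=6, B=27, C=14, D=50, E=0, F=38
Total waiting = 6 + 27 + 14 + 50 + 0 + 38 = 135

135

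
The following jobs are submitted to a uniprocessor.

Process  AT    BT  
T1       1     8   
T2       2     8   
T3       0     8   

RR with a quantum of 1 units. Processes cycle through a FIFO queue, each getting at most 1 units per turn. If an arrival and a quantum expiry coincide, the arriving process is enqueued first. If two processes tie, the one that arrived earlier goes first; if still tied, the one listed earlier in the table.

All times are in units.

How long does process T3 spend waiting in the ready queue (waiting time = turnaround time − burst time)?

13

Schedule: | T3 0-1 | T1 1-2 | T3 2-3 | T2 3-4 | T1 4-5 | T3 5-6 | T2 6-7 | T1 7-8 | T3 8-9 | T2 9-10 | T1 10-11 | T3 11-12 | T2 12-13 | T1 13-14 | T3 14-15 | T2 15-16 | T1 16-17 | T3 17-18 | T2 18-19 | T1 19-20 | T3 20-21 | T2 21-22 | T1 22-23 | T2 23-24 |
Completion: T1=23  T2=24  T3=21
Waiting(T3) = turnaround − burst = 21 − 8 = 13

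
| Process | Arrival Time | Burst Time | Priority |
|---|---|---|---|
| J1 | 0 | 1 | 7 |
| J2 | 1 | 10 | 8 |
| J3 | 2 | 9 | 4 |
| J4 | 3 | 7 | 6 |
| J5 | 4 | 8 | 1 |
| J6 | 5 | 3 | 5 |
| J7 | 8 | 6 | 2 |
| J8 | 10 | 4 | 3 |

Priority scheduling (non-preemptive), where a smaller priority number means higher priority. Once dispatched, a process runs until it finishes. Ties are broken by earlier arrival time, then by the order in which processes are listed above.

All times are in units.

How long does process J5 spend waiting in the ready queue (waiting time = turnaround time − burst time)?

7

Schedule: | J1 0-1 | J2 1-11 | J5 11-19 | J7 19-25 | J8 25-29 | J3 29-38 | J6 38-41 | J4 41-48 |
Completion: J1=1  J2=11  J3=38  J4=48  J5=19  J6=41  J7=25  J8=29
Waiting(J5) = turnaround − burst = 15 − 8 = 7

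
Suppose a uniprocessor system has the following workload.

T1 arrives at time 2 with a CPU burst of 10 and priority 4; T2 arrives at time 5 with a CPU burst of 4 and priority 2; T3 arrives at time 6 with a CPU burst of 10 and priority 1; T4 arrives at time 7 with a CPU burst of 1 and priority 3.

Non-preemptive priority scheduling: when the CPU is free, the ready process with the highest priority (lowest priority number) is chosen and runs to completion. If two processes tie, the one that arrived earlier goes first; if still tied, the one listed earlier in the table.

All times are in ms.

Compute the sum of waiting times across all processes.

42

Schedule: | idle 0-2 | T1 2-12 | T3 12-22 | T2 22-26 | T4 26-27 |
Completion: T1=12  T2=26  T3=22  T4=27
Turnaround (C−A): T1=10  T2=21  T3=16  T4=20
Waiting = turnaround − burst: T1=0, T2=17, T3=6, T4=19
Total waiting = 0 + 17 + 6 + 19 = 42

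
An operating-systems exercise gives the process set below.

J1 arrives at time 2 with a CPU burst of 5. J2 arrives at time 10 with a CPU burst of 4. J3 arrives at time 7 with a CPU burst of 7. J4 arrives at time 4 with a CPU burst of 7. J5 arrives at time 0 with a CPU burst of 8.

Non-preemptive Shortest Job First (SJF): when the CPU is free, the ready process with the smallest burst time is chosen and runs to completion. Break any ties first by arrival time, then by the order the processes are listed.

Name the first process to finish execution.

J5

Timeline: | J5 0-8 | J1 8-13 | J2 13-17 | J4 17-24 | J3 24-31 |
Completion: J1=13  J2=17  J3=31  J4=24  J5=8
Turnaround (C−A): J1=11  J2=7  J3=24  J4=20  J5=8
Finish order: J5 → J1 → J2 → J4 → J3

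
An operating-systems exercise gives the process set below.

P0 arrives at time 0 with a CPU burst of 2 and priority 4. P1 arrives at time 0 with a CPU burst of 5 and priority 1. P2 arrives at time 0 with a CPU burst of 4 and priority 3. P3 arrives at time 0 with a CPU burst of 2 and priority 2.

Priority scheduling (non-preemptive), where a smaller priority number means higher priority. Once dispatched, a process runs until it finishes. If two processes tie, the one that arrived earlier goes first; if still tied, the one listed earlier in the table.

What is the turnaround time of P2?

Gantt: | P1 0-5 | P3 5-7 | P2 7-11 | P0 11-13 |
Completion: P0=13  P1=5  P2=11  P3=7
Turnaround (C−A): P0=13  P1=5  P2=11  P3=7
Turnaround(P2) = completion − arrival = 11 − 0 = 11

11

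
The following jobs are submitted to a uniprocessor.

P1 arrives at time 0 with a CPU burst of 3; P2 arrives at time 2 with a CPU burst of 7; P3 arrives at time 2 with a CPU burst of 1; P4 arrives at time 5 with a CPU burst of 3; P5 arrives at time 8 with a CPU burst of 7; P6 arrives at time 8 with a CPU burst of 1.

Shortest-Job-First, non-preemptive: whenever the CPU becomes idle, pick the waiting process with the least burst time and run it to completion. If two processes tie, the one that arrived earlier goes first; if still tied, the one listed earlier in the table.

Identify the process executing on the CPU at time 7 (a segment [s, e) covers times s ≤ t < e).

P2

Schedule: | P1 0-3 | P3 3-4 | P2 4-11 | P6 11-12 | P4 12-15 | P5 15-22 |
Completion: P1=3  P2=11  P3=4  P4=15  P5=22  P6=12
Turnaround (C−A): P1=3  P2=9  P3=2  P4=10  P5=14  P6=4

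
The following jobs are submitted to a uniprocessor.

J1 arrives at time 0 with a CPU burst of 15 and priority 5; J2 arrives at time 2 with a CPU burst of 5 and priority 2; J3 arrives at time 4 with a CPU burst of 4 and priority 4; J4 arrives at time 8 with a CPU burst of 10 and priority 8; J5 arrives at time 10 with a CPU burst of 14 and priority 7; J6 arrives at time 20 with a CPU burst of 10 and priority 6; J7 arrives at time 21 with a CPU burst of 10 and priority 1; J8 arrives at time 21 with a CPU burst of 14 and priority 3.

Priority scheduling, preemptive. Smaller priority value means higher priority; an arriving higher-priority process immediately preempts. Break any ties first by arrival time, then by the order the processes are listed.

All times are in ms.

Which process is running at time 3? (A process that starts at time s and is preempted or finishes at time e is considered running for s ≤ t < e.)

J2

Schedule: | J1 0-2 | J2 2-7 | J3 7-11 | J1 11-21 | J7 21-31 | J8 31-45 | J1 45-48 | J6 48-58 | J5 58-72 | J4 72-82 |
Completion: J1=48  J2=7  J3=11  J4=82  J5=72  J6=58  J7=31  J8=45
Turnaround (C−A): J1=48  J2=5  J3=7  J4=74  J5=62  J6=38  J7=10  J8=24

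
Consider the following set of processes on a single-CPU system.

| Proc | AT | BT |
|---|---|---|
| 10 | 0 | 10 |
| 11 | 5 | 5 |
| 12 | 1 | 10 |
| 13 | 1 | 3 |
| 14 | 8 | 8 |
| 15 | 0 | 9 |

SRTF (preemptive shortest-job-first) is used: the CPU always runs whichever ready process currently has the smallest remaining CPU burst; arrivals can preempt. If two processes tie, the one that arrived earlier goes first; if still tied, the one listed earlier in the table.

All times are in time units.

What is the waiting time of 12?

Gantt: | 15 0-1 | 13 1-4 | 15 4-5 | 11 5-10 | 15 10-17 | 14 17-25 | 10 25-35 | 12 35-45 |
Completion: 10=35  11=10  12=45  13=4  14=25  15=17
Waiting(12) = turnaround − burst = 44 − 10 = 34

34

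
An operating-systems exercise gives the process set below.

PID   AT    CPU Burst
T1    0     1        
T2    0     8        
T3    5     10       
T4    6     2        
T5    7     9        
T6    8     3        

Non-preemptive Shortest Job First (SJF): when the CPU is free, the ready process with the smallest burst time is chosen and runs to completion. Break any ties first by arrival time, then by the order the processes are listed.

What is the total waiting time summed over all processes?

32

Timeline: | T1 0-1 | T2 1-9 | T4 9-11 | T6 11-14 | T5 14-23 | T3 23-33 |
Completion: T1=1  T2=9  T3=33  T4=11  T5=23  T6=14
Turnaround (C−A): T1=1  T2=9  T3=28  T4=5  T5=16  T6=6
Waiting = turnaround − burst: T1=0, T2=1, T3=18, T4=3, T5=7, T6=3
Total waiting = 0 + 1 + 18 + 3 + 7 + 3 = 32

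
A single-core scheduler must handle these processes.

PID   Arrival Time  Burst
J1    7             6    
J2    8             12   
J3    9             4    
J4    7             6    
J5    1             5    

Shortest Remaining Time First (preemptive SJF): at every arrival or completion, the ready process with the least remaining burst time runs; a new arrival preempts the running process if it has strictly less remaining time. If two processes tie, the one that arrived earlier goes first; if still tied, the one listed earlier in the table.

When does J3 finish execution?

Gantt: | idle 0-1 | J5 1-6 | idle 6-7 | J1 7-13 | J3 13-17 | J4 17-23 | J2 23-35 |
Completion: J1=13  J2=35  J3=17  J4=23  J5=6
Turnaround (C−A): J1=6  J2=27  J3=8  J4=16  J5=5

17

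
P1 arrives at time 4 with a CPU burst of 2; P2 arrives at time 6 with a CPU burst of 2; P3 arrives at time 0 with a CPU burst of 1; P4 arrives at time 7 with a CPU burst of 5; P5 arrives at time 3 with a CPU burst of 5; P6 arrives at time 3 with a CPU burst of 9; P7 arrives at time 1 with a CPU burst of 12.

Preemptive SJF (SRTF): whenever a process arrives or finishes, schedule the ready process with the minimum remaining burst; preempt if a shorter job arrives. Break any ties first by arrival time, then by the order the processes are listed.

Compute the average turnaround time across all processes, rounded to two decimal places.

11.71

Gantt: | P3 0-1 | P7 1-3 | P5 3-4 | P1 4-6 | P2 6-8 | P5 8-12 | P4 12-17 | P6 17-26 | P7 26-36 |
Completion: P1=6  P2=8  P3=1  P4=17  P5=12  P6=26  P7=36
Turnaround times: P1=2, P2=2, P3=1, P4=10, P5=9, P6=23, P7=35
Average turnaround = (2+2+1+10+9+23+35) / 7 = 82/7 = 11.71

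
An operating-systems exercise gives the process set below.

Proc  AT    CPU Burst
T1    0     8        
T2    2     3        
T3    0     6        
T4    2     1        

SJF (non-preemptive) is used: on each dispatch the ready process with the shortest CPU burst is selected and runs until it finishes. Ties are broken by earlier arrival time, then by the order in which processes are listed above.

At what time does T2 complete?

Schedule: | T3 0-6 | T4 6-7 | T2 7-10 | T1 10-18 |
Completion: T1=18  T2=10  T3=6  T4=7
Turnaround (C−A): T1=18  T2=8  T3=6  T4=5

10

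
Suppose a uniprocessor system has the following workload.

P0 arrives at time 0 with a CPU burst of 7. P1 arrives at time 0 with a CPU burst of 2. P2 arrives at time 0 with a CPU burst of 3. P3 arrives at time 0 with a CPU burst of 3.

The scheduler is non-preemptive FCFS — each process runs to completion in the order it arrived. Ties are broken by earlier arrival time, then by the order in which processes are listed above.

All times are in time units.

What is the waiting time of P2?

9

Gantt: | P0 0-7 | P1 7-9 | P2 9-12 | P3 12-15 |
Completion: P0=7  P1=9  P2=12  P3=15
Waiting(P2) = turnaround − burst = 12 − 3 = 9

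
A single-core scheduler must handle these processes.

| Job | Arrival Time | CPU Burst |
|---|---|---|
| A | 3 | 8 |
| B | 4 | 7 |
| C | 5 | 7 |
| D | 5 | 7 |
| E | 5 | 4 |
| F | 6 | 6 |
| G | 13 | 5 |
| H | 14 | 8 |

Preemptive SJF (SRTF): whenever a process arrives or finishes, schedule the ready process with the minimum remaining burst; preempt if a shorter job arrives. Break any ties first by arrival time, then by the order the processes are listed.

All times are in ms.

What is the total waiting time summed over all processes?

Gantt: | idle 0-3 | A 3-5 | E 5-9 | A 9-15 | G 15-20 | F 20-26 | B 26-33 | C 33-40 | D 40-47 | H 47-55 |
Completion: A=15  B=33  C=40  D=47  E=9  F=26  G=20  H=55
Waiting = turnaround − burst: A=4, B=22, C=28, D=35, E=0, F=14, G=2, H=33
Total waiting = 4 + 22 + 28 + 35 + 0 + 14 + 2 + 33 = 138

138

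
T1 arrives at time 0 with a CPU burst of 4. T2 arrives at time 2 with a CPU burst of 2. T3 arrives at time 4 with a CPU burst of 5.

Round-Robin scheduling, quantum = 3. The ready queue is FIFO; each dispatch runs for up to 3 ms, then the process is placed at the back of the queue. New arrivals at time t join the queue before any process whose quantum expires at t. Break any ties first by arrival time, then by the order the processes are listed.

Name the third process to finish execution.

Gantt: | T1 0-3 | T2 3-5 | T1 5-6 | T3 6-11 |
Completion: T1=6  T2=5  T3=11
Turnaround (C−A): T1=6  T2=3  T3=7
Finish order: T2 → T1 → T3

T3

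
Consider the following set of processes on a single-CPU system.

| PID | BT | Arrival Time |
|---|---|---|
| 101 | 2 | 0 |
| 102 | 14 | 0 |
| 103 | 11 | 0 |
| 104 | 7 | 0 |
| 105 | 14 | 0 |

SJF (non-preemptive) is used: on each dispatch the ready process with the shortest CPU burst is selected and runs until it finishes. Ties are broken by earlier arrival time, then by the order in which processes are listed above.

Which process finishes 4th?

102

Schedule: | 101 0-2 | 104 2-9 | 103 9-20 | 102 20-34 | 105 34-48 |
Completion: 101=2  102=34  103=20  104=9  105=48
Finish order: 101 → 104 → 103 → 102 → 105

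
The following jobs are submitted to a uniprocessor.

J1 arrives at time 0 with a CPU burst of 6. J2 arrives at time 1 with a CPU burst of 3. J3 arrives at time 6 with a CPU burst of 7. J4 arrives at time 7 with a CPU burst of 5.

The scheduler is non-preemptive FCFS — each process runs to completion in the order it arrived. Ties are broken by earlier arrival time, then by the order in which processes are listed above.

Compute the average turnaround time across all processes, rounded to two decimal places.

9.50

Schedule: | J1 0-6 | J2 6-9 | J3 9-16 | J4 16-21 |
Completion: J1=6  J2=9  J3=16  J4=21
Turnaround times: J1=6, J2=8, J3=10, J4=14
Average turnaround = (6+8+10+14) / 4 = 38/4 = 9.50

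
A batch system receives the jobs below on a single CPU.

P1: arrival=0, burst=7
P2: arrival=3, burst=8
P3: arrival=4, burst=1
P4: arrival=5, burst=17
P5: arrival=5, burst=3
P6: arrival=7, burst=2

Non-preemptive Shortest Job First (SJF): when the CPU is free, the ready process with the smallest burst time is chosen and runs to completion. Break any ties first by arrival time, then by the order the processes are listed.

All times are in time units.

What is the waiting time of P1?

0

Schedule: | P1 0-7 | P3 7-8 | P6 8-10 | P5 10-13 | P2 13-21 | P4 21-38 |
Completion: P1=7  P2=21  P3=8  P4=38  P5=13  P6=10
Waiting(P1) = turnaround − burst = 7 − 7 = 0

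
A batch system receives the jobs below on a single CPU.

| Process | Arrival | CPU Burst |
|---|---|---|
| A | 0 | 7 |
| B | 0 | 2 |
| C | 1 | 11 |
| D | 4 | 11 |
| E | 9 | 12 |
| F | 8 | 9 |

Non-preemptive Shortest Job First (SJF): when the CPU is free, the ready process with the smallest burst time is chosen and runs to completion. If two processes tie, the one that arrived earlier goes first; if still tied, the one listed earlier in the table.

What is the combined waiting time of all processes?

Gantt: | B 0-2 | A 2-9 | F 9-18 | C 18-29 | D 29-40 | E 40-52 |
Completion: A=9  B=2  C=29  D=40  E=52  F=18
Turnaround (C−A): A=9  B=2  C=28  D=36  E=43  F=10
Waiting = turnaround − burst: A=2, B=0, C=17, D=25, E=31, F=1
Total waiting = 2 + 0 + 17 + 25 + 31 + 1 = 76

76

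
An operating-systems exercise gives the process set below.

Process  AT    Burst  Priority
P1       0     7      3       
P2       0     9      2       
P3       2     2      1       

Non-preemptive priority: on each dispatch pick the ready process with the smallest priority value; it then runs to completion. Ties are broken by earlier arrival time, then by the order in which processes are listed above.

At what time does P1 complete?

Gantt: | P2 0-9 | P3 9-11 | P1 11-18 |
Completion: P1=18  P2=9  P3=11

18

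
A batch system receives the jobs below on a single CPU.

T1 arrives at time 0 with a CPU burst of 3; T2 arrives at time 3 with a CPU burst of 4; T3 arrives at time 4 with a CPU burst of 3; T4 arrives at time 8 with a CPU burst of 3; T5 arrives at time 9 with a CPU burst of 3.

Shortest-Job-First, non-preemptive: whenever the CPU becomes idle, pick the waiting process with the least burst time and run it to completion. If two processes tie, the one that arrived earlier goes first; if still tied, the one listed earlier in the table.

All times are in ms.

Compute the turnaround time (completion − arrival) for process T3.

Gantt: | T1 0-3 | T2 3-7 | T3 7-10 | T4 10-13 | T5 13-16 |
Completion: T1=3  T2=7  T3=10  T4=13  T5=16
Turnaround(T3) = completion − arrival = 10 − 4 = 6

6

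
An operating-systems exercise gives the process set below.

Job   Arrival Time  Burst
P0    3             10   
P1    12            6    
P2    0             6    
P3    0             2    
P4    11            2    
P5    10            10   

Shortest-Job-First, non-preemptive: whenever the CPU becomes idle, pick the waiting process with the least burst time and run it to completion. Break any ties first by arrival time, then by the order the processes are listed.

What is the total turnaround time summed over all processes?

Schedule: | P3 0-2 | P2 2-8 | P0 8-18 | P4 18-20 | P1 20-26 | P5 26-36 |
Completion: P0=18  P1=26  P2=8  P3=2  P4=20  P5=36
Turnaround (C−A): P0=15  P1=14  P2=8  P3=2  P4=9  P5=26
Turnaround = completion − arrival: P0=15, P1=14, P2=8, P3=2, P4=9, P5=26
Total turnaround = 15 + 14 + 8 + 2 + 9 + 26 = 74

74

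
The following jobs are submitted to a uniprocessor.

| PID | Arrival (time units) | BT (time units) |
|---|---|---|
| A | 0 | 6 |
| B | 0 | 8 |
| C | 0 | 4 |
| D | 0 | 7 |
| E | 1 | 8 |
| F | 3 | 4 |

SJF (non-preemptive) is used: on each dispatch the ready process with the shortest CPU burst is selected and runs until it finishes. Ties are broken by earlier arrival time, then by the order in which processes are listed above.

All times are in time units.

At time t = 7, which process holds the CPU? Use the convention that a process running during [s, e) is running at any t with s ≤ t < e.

F

Schedule: | C 0-4 | F 4-8 | A 8-14 | D 14-21 | B 21-29 | E 29-37 |
Completion: A=14  B=29  C=4  D=21  E=37  F=8
Turnaround (C−A): A=14  B=29  C=4  D=21  E=36  F=5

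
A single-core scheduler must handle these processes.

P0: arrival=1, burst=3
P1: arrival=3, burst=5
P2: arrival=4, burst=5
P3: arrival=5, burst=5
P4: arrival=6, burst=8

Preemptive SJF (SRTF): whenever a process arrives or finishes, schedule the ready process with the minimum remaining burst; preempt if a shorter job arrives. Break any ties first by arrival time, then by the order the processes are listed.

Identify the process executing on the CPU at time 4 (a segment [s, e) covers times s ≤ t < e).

P1

Schedule: | idle 0-1 | P0 1-4 | P1 4-9 | P2 9-14 | P3 14-19 | P4 19-27 |
Completion: P0=4  P1=9  P2=14  P3=19  P4=27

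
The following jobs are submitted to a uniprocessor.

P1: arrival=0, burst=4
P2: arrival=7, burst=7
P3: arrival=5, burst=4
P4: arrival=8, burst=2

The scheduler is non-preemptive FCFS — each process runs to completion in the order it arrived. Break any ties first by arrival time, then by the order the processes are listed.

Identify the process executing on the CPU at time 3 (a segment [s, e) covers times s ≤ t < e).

Gantt: | P1 0-4 | idle 4-5 | P3 5-9 | P2 9-16 | P4 16-18 |
Completion: P1=4  P2=16  P3=9  P4=18
Turnaround (C−A): P1=4  P2=9  P3=4  P4=10

P1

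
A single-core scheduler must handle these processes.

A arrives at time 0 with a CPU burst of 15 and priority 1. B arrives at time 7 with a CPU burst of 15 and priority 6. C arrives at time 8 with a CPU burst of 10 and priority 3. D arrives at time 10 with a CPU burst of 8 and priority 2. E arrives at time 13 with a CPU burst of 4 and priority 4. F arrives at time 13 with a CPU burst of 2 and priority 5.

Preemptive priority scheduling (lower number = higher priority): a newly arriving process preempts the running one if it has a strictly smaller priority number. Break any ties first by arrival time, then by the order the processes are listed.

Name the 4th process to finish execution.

E

Timeline: | A 0-15 | D 15-23 | C 23-33 | E 33-37 | F 37-39 | B 39-54 |
Completion: A=15  B=54  C=33  D=23  E=37  F=39
Finish order: A → D → C → E → F → B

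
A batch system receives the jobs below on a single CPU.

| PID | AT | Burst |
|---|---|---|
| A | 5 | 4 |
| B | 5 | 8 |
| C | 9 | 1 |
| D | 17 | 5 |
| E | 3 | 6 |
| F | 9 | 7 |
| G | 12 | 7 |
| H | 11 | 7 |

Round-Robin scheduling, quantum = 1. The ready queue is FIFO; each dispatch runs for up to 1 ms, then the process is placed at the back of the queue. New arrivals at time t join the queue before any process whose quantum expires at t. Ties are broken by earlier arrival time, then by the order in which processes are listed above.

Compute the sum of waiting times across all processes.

Timeline: | idle 0-3 | E 3-5 | A 5-6 | B 6-7 | E 7-8 | A 8-9 | B 9-10 | E 10-11 | C 11-12 | F 12-13 | A 13-14 | B 14-15 | H 15-16 | E 16-17 | G 17-18 | F 18-19 | A 19-20 | B 20-21 | H 21-22 | D 22-23 | E 23-24 | G 24-25 | F 25-26 | B 26-27 | H 27-28 | D 28-29 | G 29-30 | F 30-31 | B 31-32 | H 32-33 | D 33-34 | G 34-35 | F 35-36 | B 36-37 | H 37-38 | D 38-39 | G 39-40 | F 40-41 | B 41-42 | H 42-43 | D 43-44 | G 44-45 | F 45-46 | H 46-47 | G 47-48 |
Completion: A=20  B=42  C=12  D=44  E=24  F=46  G=48  H=47
Waiting = turnaround − burst: A=11, B=29, C=2, D=22, E=15, F=30, G=29, H=29
Total waiting = 11 + 29 + 2 + 22 + 15 + 30 + 29 + 29 = 167

167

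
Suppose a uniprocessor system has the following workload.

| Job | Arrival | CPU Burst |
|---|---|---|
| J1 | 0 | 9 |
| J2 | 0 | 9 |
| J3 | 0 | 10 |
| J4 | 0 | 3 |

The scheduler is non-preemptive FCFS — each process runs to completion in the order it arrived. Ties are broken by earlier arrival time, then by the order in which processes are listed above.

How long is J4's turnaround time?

Schedule: | J1 0-9 | J2 9-18 | J3 18-28 | J4 28-31 |
Completion: J1=9  J2=18  J3=28  J4=31
Turnaround(J4) = completion − arrival = 31 − 0 = 31

31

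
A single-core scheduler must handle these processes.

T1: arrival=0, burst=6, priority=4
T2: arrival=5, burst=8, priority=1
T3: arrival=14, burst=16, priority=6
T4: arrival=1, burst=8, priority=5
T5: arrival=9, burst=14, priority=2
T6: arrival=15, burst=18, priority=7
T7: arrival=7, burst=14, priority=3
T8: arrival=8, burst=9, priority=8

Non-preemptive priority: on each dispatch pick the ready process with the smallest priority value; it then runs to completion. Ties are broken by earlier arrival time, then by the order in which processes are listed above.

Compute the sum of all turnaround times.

324

Schedule: | T1 0-6 | T2 6-14 | T5 14-28 | T7 28-42 | T4 42-50 | T3 50-66 | T6 66-84 | T8 84-93 |
Completion: T1=6  T2=14  T3=66  T4=50  T5=28  T6=84  T7=42  T8=93
Turnaround = completion − arrival: T1=6, T2=9, T3=52, T4=49, T5=19, T6=69, T7=35, T8=85
Total turnaround = 6 + 9 + 52 + 49 + 19 + 69 + 35 + 85 = 324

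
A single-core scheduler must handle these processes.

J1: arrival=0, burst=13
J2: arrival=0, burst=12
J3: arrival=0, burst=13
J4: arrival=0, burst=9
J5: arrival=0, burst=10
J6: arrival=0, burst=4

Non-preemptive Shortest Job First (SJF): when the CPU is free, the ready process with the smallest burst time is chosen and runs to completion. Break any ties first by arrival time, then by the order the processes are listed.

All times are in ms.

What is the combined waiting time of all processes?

123

Gantt: | J6 0-4 | J4 4-13 | J5 13-23 | J2 23-35 | J1 35-48 | J3 48-61 |
Completion: J1=48  J2=35  J3=61  J4=13  J5=23  J6=4
Waiting = turnaround − burst: J1=35, J2=23, J3=48, J4=4, J5=13, J6=0
Total waiting = 35 + 23 + 48 + 4 + 13 + 0 = 123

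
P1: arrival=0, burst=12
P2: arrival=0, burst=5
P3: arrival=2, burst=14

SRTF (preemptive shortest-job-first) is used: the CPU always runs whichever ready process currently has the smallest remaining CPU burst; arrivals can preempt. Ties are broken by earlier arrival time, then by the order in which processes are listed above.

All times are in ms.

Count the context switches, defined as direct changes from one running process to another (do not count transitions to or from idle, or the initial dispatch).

Gantt: | P2 0-5 | P1 5-17 | P3 17-31 |
Completion: P1=17  P2=5  P3=31
Turnaround (C−A): P1=17  P2=5  P3=29

2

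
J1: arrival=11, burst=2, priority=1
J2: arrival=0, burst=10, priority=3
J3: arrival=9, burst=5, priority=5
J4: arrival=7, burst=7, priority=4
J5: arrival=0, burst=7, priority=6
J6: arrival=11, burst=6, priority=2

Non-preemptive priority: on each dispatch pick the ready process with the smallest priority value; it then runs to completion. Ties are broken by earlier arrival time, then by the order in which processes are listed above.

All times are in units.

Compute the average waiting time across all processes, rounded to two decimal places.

Schedule: | J2 0-10 | J4 10-17 | J1 17-19 | J6 19-25 | J3 25-30 | J5 30-37 |
Completion: J1=19  J2=10  J3=30  J4=17  J5=37  J6=25
Turnaround (C−A): J1=8  J2=10  J3=21  J4=10  J5=37  J6=14
Waiting times: J1=6, J2=0, J3=16, J4=3, J5=30, J6=8
Average waiting = (6+0+16+3+30+8) / 6 = 63/6 = 10.50

10.50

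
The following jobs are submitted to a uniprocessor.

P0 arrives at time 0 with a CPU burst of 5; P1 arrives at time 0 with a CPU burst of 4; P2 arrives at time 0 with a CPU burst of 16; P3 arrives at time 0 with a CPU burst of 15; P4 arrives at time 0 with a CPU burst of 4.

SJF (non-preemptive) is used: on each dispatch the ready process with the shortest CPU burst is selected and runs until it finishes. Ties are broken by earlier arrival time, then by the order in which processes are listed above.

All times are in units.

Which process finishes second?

P4

Schedule: | P1 0-4 | P4 4-8 | P0 8-13 | P3 13-28 | P2 28-44 |
Completion: P0=13  P1=4  P2=44  P3=28  P4=8
Turnaround (C−A): P0=13  P1=4  P2=44  P3=28  P4=8
Finish order: P1 → P4 → P0 → P3 → P2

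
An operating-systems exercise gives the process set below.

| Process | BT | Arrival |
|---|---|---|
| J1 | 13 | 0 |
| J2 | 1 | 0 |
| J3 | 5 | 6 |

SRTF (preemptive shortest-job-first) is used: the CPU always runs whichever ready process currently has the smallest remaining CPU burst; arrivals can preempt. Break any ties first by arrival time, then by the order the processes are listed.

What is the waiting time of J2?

Timeline: | J2 0-1 | J1 1-6 | J3 6-11 | J1 11-19 |
Completion: J1=19  J2=1  J3=11
Turnaround (C−A): J1=19  J2=1  J3=5
Waiting(J2) = turnaround − burst = 1 − 1 = 0

0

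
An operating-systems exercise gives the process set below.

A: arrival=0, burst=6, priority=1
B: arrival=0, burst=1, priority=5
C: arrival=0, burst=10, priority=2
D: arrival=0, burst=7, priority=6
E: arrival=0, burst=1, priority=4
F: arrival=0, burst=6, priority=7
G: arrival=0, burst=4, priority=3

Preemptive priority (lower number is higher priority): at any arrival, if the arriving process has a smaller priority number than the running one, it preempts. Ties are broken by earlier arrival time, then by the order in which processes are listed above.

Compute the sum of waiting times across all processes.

Timeline: | A 0-6 | C 6-16 | G 16-20 | E 20-21 | B 21-22 | D 22-29 | F 29-35 |
Completion: A=6  B=22  C=16  D=29  E=21  F=35  G=20
Waiting = turnaround − burst: A=0, B=21, C=6, D=22, E=20, F=29, G=16
Total waiting = 0 + 21 + 6 + 22 + 20 + 29 + 16 = 114

114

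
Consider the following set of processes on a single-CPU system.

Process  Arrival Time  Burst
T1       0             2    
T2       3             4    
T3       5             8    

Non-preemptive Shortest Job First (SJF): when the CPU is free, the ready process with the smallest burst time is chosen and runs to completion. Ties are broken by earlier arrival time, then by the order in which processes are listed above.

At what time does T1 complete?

Timeline: | T1 0-2 | idle 2-3 | T2 3-7 | T3 7-15 |
Completion: T1=2  T2=7  T3=15

2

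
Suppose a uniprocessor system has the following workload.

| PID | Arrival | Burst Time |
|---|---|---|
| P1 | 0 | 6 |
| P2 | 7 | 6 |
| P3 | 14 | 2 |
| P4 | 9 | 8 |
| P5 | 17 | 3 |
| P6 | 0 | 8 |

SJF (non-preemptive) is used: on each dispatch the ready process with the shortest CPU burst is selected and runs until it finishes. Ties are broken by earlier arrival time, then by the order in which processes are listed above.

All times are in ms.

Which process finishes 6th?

P4

Gantt: | P1 0-6 | P6 6-14 | P3 14-16 | P2 16-22 | P5 22-25 | P4 25-33 |
Completion: P1=6  P2=22  P3=16  P4=33  P5=25  P6=14
Turnaround (C−A): P1=6  P2=15  P3=2  P4=24  P5=8  P6=14
Finish order: P1 → P6 → P3 → P2 → P5 → P4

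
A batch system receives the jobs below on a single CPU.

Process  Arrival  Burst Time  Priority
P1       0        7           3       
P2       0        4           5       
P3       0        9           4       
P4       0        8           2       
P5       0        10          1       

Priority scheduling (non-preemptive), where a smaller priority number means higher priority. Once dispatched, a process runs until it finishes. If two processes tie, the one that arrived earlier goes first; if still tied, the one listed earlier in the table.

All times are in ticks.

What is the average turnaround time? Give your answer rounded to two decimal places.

25.00

Timeline: | P5 0-10 | P4 10-18 | P1 18-25 | P3 25-34 | P2 34-38 |
Completion: P1=25  P2=38  P3=34  P4=18  P5=10
Turnaround times: P1=25, P2=38, P3=34, P4=18, P5=10
Average turnaround = (25+38+34+18+10) / 5 = 125/5 = 25.00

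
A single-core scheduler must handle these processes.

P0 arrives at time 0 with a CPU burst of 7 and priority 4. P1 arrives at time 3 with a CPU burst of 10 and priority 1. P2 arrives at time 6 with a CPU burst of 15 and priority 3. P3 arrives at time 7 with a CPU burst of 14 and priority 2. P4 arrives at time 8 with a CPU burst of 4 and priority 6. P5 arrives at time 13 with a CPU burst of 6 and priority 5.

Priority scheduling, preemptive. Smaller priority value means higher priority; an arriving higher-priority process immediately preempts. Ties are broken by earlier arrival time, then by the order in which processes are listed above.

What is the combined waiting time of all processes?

Schedule: | P0 0-3 | P1 3-13 | P3 13-27 | P2 27-42 | P0 42-46 | P5 46-52 | P4 52-56 |
Completion: P0=46  P1=13  P2=42  P3=27  P4=56  P5=52
Turnaround (C−A): P0=46  P1=10  P2=36  P3=20  P4=48  P5=39
Waiting = turnaround − burst: P0=39, P1=0, P2=21, P3=6, P4=44, P5=33
Total waiting = 39 + 0 + 21 + 6 + 44 + 33 = 143

143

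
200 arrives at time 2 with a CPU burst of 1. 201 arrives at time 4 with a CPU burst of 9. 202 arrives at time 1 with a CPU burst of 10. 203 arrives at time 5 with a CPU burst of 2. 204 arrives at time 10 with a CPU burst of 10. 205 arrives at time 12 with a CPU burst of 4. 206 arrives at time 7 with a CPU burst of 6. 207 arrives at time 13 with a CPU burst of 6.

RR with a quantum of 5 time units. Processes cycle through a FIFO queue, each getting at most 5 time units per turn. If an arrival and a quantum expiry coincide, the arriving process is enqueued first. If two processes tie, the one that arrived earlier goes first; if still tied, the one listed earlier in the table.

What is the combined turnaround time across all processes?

196

Timeline: | idle 0-1 | 202 1-6 | 200 6-7 | 201 7-12 | 203 12-14 | 202 14-19 | 206 19-24 | 204 24-29 | 205 29-33 | 201 33-37 | 207 37-42 | 206 42-43 | 204 43-48 | 207 48-49 |
Completion: 200=7  201=37  202=19  203=14  204=48  205=33  206=43  207=49
Turnaround (C−A): 200=5  201=33  202=18  203=9  204=38  205=21  206=36  207=36
Turnaround = completion − arrival: 200=5, 201=33, 202=18, 203=9, 204=38, 205=21, 206=36, 207=36
Total turnaround = 5 + 33 + 18 + 9 + 38 + 21 + 36 + 36 = 196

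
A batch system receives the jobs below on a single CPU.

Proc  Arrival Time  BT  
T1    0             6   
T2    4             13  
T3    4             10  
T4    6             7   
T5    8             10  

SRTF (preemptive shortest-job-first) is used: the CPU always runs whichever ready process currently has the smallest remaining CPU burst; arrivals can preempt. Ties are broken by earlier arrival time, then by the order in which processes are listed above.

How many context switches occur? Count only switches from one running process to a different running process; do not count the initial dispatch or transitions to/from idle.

Schedule: | T1 0-6 | T4 6-13 | T3 13-23 | T5 23-33 | T2 33-46 |
Completion: T1=6  T2=46  T3=23  T4=13  T5=33
Turnaround (C−A): T1=6  T2=42  T3=19  T4=7  T5=25

4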